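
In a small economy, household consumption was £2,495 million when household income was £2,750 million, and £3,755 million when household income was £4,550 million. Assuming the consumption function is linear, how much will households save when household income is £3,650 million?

S = 525

MPC = (3755 − 2495)/(4550 − 2750) = 1260/1800 = 0.7
a = 2495 − 0.7(2750) = 2495 − 1925 = 570
C = 570 + 0.7(3650) = 3125
S = 3650 − 3125 = 525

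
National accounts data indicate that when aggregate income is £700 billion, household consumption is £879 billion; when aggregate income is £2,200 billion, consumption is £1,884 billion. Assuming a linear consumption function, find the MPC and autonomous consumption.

MPC = ΔC/ΔY = (1884 − 879)/(2200 − 700) = 1005/1500 = 0.67
a = C − MPC·Y = 879 − 0.67(700) = 879 − 469 = 410

MPC = 0.67; a = 410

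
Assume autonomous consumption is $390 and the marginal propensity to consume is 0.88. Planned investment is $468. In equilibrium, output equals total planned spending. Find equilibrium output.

Y = C + I = 390 + 0.88Y + 468
Y − 0.88Y = 858
0.12Y = 858, so Y = 858/0.12 = 7150

Y = 7150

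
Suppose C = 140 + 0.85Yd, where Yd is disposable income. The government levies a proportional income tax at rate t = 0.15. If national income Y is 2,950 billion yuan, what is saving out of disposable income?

S = 236.125

Yd = (1 − 0.15)(2950) = 0.85(2950) = 2507.5
C = 140 + 0.85(2507.5) = 140 + 2131.375 = 2271.375
S = Yd − C = 2507.5 − 2271.375 = 236.125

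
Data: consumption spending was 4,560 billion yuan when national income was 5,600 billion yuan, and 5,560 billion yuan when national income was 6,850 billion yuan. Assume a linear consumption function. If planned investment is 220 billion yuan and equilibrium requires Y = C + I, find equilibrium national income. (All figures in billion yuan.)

Y = 1500

MPC = (5560 − 4560)/(6850 − 5600) = 1000/1250 = 0.8
a = 4560 − 0.8(5600) = 80
Equilibrium: Y = 80 + 0.8Y + 220
0.2Y = 300, so Y = 300/0.2 = 1500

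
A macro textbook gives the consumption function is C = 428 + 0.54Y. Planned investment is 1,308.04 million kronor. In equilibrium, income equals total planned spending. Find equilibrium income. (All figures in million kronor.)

Y = 3774

Y = C + I = 428 + 0.54Y + 1308.04
Y − 0.54Y = 1736.04
0.46Y = 1736.04, so Y = 1736.04/0.46 = 3774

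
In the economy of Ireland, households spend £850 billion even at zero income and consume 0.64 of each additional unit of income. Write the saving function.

S = -850 + 0.36Y

S = Y − C = Y − (850 + 0.64Y) = -850 + (1 − 0.64)Y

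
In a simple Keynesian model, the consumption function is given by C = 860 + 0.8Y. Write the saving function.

S = Y − C = Y − (860 + 0.8Y) = -860 + (1 − 0.8)Y

S = -860 + 0.2Y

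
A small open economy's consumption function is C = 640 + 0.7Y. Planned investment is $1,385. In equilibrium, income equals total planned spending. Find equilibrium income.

Y = 6750

Y = C + I = 640 + 0.7Y + 1385
Y − 0.7Y = 2025
0.3Y = 2025, so Y = 2025/0.3 = 6750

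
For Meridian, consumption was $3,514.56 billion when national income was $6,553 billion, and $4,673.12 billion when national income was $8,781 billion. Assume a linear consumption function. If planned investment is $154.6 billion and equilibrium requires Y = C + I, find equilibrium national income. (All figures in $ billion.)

MPC = (4673.12 − 3514.56)/(8781 − 6553) = 1158.56/2228 = 0.52
a = 3514.56 − 0.52(6553) = 107
Equilibrium: Y = 107 + 0.52Y + 154.6
0.48Y = 261.6, so Y = 261.6/0.48 = 545

Y = 545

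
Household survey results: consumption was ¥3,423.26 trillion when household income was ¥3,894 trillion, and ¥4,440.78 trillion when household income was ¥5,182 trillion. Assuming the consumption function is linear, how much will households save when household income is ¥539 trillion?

S = -233.81

MPC = (4440.78 − 3423.26)/(5182 − 3894) = 1017.52/1288 = 0.79
a = 3423.26 − 0.79(3894) = 3423.26 − 3076.26 = 347
C = 347 + 0.79(539) = 772.81
S = 539 − 772.81 = -233.81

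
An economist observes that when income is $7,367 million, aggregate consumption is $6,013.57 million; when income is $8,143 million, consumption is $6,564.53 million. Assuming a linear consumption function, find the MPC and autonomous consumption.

MPC = ΔC/ΔY = (6564.53 − 6013.57)/(8143 − 7367) = 550.96/776 = 0.71
a = C − MPC·Y = 6013.57 − 0.71(7367) = 6013.57 − 5230.57 = 783

MPC = 0.71; a = 783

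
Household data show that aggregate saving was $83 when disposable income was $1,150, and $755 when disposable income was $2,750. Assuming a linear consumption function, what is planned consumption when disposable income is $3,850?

MPS = ΔS/ΔY = (755 − 83)/(2750 − 1150) = 672/1600 = 0.42
MPC = 1 − MPS = 0.58
Autonomous saving = 83 − 0.42(1150) = -400, so a = 400
C = 400 + 0.58(3850) = 400 + 2233 = 2633

C = 2633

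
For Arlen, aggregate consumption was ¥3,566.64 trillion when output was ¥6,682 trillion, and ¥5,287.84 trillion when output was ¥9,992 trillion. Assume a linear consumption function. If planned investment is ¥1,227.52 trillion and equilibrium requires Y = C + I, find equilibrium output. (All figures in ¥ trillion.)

MPC = (5287.84 − 3566.64)/(9992 − 6682) = 1721.2/3310 = 0.52
a = 3566.64 − 0.52(6682) = 92
Equilibrium: Y = 92 + 0.52Y + 1227.52
0.48Y = 1319.52, so Y = 1319.52/0.48 = 2749

Y = 2749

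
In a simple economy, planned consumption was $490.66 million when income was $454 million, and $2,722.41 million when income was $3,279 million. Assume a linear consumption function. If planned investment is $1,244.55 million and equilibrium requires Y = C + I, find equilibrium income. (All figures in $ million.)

MPC = (2722.41 − 490.66)/(3279 − 454) = 2231.75/2825 = 0.79
a = 490.66 − 0.79(454) = 132
Equilibrium: Y = 132 + 0.79Y + 1244.55
0.21Y = 1376.55, so Y = 1376.55/0.21 = 6555

Y = 6555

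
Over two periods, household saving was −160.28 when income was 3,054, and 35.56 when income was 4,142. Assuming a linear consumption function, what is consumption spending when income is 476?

MPS = ΔS/ΔY = (35.56 − (-160.28))/(4142 − 3054) = 195.84/1088 = 0.18
MPC = 1 − MPS = 0.82
Autonomous saving = -160.28 − 0.18(3054) = -710, so a = 710
C = 710 + 0.82(476) = 710 + 390.32 = 1100.32

C = 1100.32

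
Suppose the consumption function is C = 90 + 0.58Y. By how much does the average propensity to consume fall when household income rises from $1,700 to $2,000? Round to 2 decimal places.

At Y = 1700: C = 90 + 0.58(1700) = 1076, APC = 1076/1700 = 0.633
At Y = 2000: C = 1250, APC = 1250/2000 = 0.625
Fall in APC = 0.633 − 0.625 = 0.008 ≈ 0.01

ΔAPC = 0.01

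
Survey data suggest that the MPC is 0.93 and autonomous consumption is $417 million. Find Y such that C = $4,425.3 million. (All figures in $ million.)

Y = 4310

417 + 0.93Y = 4425.3
0.93Y = 4008.3, so Y = 4008.3/0.93 = 4310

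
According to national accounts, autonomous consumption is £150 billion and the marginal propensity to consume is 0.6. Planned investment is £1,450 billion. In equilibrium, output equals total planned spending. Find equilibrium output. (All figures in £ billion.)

Y = 4000

Y = C + I = 150 + 0.6Y + 1450
Y − 0.6Y = 1600
0.4Y = 1600, so Y = 1600/0.4 = 4000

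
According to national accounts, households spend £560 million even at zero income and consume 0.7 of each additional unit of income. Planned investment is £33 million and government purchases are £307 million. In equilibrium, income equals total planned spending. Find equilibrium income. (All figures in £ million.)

Y = 3000

Y = C + I + G = 560 + 0.7Y + 33 + 307
Y − 0.7Y = 900
0.3Y = 900, so Y = 900/0.3 = 3000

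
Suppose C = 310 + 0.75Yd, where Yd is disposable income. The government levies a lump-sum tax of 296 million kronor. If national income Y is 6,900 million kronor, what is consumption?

C = 5263

Yd = Y − T = 6900 − 296 = 6604
C = 310 + 0.75(6604) = 310 + 4953 = 5263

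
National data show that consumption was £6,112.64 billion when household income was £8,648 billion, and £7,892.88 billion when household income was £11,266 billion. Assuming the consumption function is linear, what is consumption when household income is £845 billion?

C = 806.6

MPC = (7892.88 − 6112.64)/(11266 − 8648) = 1780.24/2618 = 0.68
a = 6112.64 − 0.68(8648) = 6112.64 − 5880.64 = 232
C = 232 + 0.68(845) = 232 + 574.6 = 806.6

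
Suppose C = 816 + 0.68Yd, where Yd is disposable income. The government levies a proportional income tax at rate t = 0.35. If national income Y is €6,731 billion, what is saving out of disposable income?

S = 584.048

Yd = (1 − 0.35)(6731) = 0.65(6731) = 4375.15
C = 816 + 0.68(4375.15) = 816 + 2975.102 = 3791.102
S = Yd − C = 4375.15 − 3791.102 = 584.048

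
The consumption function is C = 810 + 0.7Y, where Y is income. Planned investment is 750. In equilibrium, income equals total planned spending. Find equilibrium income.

Y = 5200

Y = C + I = 810 + 0.7Y + 750
Y − 0.7Y = 1560
0.3Y = 1560, so Y = 1560/0.3 = 5200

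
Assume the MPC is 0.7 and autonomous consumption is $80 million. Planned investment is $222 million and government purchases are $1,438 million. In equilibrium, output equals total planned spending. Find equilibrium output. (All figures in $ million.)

Y = C + I + G = 80 + 0.7Y + 222 + 1438
Y − 0.7Y = 1740
0.3Y = 1740, so Y = 1740/0.3 = 5800

Y = 5800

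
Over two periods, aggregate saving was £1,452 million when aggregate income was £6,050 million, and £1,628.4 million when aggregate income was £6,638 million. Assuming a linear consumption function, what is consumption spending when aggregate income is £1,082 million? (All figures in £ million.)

C = 1120.4

MPS = ΔS/ΔY = (1628.4 − 1452)/(6638 − 6050) = 176.4/588 = 0.3
MPC = 1 − MPS = 0.7
Autonomous saving = 1452 − 0.3(6050) = -363, so a = 363
C = 363 + 0.7(1082) = 363 + 757.4 = 1120.4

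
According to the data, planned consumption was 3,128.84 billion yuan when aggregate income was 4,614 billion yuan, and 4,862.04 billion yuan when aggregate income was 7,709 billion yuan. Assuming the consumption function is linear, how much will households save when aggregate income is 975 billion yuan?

MPC = (4862.04 − 3128.84)/(7709 − 4614) = 1733.2/3095 = 0.56
a = 3128.84 − 0.56(4614) = 3128.84 − 2583.84 = 545
C = 545 + 0.56(975) = 1091
S = 975 − 1091 = -116

S = -116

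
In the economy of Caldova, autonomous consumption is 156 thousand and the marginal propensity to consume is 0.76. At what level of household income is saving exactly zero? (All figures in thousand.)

At break-even, C = Y: 156 + 0.76Y = Y
0.24Y = 156, so Y = 156/0.24 = 650

Y = 650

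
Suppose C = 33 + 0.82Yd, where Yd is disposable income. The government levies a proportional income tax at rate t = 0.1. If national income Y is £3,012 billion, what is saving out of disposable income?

S = 454.944

Yd = (1 − 0.1)(3012) = 0.9(3012) = 2710.8
C = 33 + 0.82(2710.8) = 33 + 2222.856 = 2255.856
S = Yd − C = 2710.8 − 2255.856 = 454.944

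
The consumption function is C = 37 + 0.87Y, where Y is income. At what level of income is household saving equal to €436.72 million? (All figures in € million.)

Y = 3644

S = Y − C = -37 + 0.13Y
-37 + 0.13Y = 436.72, so 0.13Y = 473.72 and Y = 3644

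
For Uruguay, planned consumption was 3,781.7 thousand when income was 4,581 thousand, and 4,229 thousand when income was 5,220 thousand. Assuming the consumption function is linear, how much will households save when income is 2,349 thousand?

S = 129.7

MPC = (4229 − 3781.7)/(5220 − 4581) = 447.3/639 = 0.7
a = 3781.7 − 0.7(4581) = 3781.7 − 3206.7 = 575
C = 575 + 0.7(2349) = 2219.3
S = 2349 − 2219.3 = 129.7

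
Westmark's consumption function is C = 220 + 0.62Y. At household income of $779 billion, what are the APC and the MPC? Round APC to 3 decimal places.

APC = 0.902; MPC = 0.62

MPC = 0.62 (the slope of the consumption function)
C = 220 + 0.62(779) = 702.98, so APC = 702.98/779 = 0.902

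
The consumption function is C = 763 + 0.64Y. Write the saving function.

S = -763 + 0.36Y

S = Y − C = Y − (763 + 0.64Y) = -763 + (1 − 0.64)Y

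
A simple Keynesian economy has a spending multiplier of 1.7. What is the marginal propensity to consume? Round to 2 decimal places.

k = 1/(1 − MPC), so 1 − MPC = 1/k = 1/1.7 = 0.5882
MPC = 1 − 0.5882 = 0.41

MPC = 0.41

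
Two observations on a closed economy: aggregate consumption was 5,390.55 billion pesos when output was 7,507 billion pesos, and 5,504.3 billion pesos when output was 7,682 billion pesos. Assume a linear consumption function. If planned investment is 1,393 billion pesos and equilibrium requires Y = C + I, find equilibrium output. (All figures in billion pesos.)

Y = 5440

MPC = (5504.3 − 5390.55)/(7682 − 7507) = 113.75/175 = 0.65
a = 5390.55 − 0.65(7507) = 511
Equilibrium: Y = 511 + 0.65Y + 1393
0.35Y = 1904, so Y = 1904/0.35 = 5440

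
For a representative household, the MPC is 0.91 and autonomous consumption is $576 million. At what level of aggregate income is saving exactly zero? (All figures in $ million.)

At break-even, C = Y: 576 + 0.91Y = Y
0.09Y = 576, so Y = 576/0.09 = 6400

Y = 6400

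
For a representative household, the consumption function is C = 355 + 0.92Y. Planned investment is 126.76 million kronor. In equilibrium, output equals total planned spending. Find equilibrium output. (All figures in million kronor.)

Y = 6022

Y = C + I = 355 + 0.92Y + 126.76
Y − 0.92Y = 481.76
0.08Y = 481.76, so Y = 481.76/0.08 = 6022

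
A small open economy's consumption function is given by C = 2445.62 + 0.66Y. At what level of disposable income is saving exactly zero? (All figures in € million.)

At break-even, C = Y: 2445.62 + 0.66Y = Y
0.34Y = 2445.62, so Y = 2445.62/0.34 = 7193

Y = 7193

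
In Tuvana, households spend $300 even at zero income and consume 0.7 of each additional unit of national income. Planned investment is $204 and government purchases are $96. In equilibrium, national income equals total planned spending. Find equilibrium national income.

Y = C + I + G = 300 + 0.7Y + 204 + 96
Y − 0.7Y = 600
0.3Y = 600, so Y = 600/0.3 = 2000

Y = 2000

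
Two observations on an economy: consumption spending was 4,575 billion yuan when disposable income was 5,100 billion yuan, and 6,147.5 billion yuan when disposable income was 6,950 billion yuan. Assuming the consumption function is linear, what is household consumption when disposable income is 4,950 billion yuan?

MPC = (6147.5 − 4575)/(6950 − 5100) = 1572.5/1850 = 0.85
a = 4575 − 0.85(5100) = 4575 − 4335 = 240
C = 240 + 0.85(4950) = 240 + 4207.5 = 4447.5

C = 4447.5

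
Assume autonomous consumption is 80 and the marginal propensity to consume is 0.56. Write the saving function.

S = -80 + 0.44Y

S = Y − C = Y − (80 + 0.56Y) = -80 + (1 − 0.56)Y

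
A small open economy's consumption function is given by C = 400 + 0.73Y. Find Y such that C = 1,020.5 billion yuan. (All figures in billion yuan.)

400 + 0.73Y = 1020.5
0.73Y = 620.5, so Y = 620.5/0.73 = 850

Y = 850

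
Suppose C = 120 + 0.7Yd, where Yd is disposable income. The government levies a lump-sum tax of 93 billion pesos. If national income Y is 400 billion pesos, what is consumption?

Yd = Y − T = 400 − 93 = 307
C = 120 + 0.7(307) = 120 + 214.9 = 334.9

C = 334.9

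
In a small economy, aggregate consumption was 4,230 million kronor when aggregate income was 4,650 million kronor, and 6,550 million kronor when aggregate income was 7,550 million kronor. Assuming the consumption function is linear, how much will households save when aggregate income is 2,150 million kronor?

MPC = (6550 − 4230)/(7550 − 4650) = 2320/2900 = 0.8
a = 4230 − 0.8(4650) = 4230 − 3720 = 510
C = 510 + 0.8(2150) = 2230
S = 2150 − 2230 = -80

S = -80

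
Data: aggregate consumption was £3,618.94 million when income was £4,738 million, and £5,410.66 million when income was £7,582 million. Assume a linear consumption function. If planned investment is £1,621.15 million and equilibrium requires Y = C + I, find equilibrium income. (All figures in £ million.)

Y = 6095

MPC = (5410.66 − 3618.94)/(7582 − 4738) = 1791.72/2844 = 0.63
a = 3618.94 − 0.63(4738) = 634
Equilibrium: Y = 634 + 0.63Y + 1621.15
0.37Y = 2255.15, so Y = 2255.15/0.37 = 6095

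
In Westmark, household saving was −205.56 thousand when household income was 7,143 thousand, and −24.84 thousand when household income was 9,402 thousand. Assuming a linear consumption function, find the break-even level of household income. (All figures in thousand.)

MPS = ΔS/ΔY = (-24.84 − (-205.56))/(9402 − 7143) = 180.72/2259 = 0.08
MPC = 1 − MPS = 0.92
From S(7143) = -205.56: −a + 0.08(7143) = -205.56, so a = 571.44 − (-205.56) = 777
Break-even (S = 0): Y = a/MPS = 777/0.08 = 9712.5

Y = 9712.5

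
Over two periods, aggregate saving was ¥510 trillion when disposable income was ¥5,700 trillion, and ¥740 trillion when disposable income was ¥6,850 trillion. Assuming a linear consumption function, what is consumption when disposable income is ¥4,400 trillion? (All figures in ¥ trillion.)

MPS = ΔS/ΔY = (740 − 510)/(6850 − 5700) = 230/1150 = 0.2
MPC = 1 − MPS = 0.8
Autonomous saving = 510 − 0.2(5700) = -630, so a = 630
C = 630 + 0.8(4400) = 630 + 3520 = 4150

C = 4150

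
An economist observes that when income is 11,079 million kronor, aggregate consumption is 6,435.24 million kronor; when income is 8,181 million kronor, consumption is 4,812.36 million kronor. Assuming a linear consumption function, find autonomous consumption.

a = 231

MPC = ΔC/ΔY = (6435.24 − 4812.36)/(11079 − 8181) = 1622.88/2898 = 0.56
a = C − MPC·Y = 4812.36 − 0.56(8181) = 4812.36 − 4581.36 = 231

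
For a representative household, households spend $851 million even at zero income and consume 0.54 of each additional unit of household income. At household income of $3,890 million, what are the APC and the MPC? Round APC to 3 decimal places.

APC = 0.759; MPC = 0.54

MPC = 0.54 (the slope of the consumption function)
C = 851 + 0.54(3890) = 2951.6, so APC = 2951.6/3890 = 0.759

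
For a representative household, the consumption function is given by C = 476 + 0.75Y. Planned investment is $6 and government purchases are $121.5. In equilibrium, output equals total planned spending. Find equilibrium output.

Y = C + I + G = 476 + 0.75Y + 6 + 121.5
Y − 0.75Y = 603.5
0.25Y = 603.5, so Y = 603.5/0.25 = 2414

Y = 2414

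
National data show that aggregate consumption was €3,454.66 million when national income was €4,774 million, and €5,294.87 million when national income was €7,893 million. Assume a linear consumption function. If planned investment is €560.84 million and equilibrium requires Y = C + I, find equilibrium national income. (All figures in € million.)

Y = 2924

MPC = (5294.87 − 3454.66)/(7893 − 4774) = 1840.21/3119 = 0.59
a = 3454.66 − 0.59(4774) = 638
Equilibrium: Y = 638 + 0.59Y + 560.84
0.41Y = 1198.84, so Y = 1198.84/0.41 = 2924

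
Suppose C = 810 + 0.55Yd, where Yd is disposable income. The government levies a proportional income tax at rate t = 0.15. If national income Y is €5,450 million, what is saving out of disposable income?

S = 1274.625

Yd = (1 − 0.15)(5450) = 0.85(5450) = 4632.5
C = 810 + 0.55(4632.5) = 810 + 2547.875 = 3357.875
S = Yd − C = 4632.5 − 3357.875 = 1274.625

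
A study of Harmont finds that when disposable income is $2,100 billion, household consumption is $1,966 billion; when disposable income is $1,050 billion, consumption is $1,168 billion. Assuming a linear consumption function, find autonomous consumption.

a = 370

MPC = ΔC/ΔY = (1966 − 1168)/(2100 − 1050) = 798/1050 = 0.76
a = C − MPC·Y = 1168 − 0.76(1050) = 1168 − 798 = 370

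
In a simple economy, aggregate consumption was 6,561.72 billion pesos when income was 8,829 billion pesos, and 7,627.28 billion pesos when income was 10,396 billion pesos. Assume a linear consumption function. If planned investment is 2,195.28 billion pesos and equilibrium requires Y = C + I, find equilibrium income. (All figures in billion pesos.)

MPC = (7627.28 − 6561.72)/(10396 − 8829) = 1065.56/1567 = 0.68
a = 6561.72 − 0.68(8829) = 558
Equilibrium: Y = 558 + 0.68Y + 2195.28
0.32Y = 2753.28, so Y = 2753.28/0.32 = 8604

Y = 8604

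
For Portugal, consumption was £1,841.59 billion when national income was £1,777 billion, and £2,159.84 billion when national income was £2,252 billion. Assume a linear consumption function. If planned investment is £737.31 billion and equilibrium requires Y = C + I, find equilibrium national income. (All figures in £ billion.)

Y = 4207

MPC = (2159.84 − 1841.59)/(2252 − 1777) = 318.25/475 = 0.67
a = 1841.59 − 0.67(1777) = 651
Equilibrium: Y = 651 + 0.67Y + 737.31
0.33Y = 1388.31, so Y = 1388.31/0.33 = 4207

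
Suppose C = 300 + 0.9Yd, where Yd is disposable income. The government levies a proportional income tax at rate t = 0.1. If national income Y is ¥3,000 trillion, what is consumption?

C = 2730

Yd = (1 − 0.1)(3000) = 0.9(3000) = 2700
C = 300 + 0.9(2700) = 300 + 2430 = 2730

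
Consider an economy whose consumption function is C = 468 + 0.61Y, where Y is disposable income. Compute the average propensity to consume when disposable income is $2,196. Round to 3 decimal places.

APC = 0.823

C = 468 + 0.61(2196) = 1807.56
APC = C/Y = 1807.56/2196 = 0.823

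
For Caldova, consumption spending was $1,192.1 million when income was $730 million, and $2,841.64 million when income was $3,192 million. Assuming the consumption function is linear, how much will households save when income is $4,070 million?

MPC = (2841.64 − 1192.1)/(3192 − 730) = 1649.54/2462 = 0.67
a = 1192.1 − 0.67(730) = 1192.1 − 489.1 = 703
C = 703 + 0.67(4070) = 3429.9
S = 4070 − 3429.9 = 640.1

S = 640.1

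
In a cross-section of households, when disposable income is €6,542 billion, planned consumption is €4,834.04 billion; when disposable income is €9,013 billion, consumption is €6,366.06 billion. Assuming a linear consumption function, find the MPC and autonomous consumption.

MPC = 0.62; a = 778

MPC = ΔC/ΔY = (6366.06 − 4834.04)/(9013 − 6542) = 1532.02/2471 = 0.62
a = C − MPC·Y = 4834.04 − 0.62(6542) = 4834.04 − 4056.04 = 778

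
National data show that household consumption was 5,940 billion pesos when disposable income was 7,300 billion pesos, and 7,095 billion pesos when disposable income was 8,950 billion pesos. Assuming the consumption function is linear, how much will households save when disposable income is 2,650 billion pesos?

S = -35

MPC = (7095 − 5940)/(8950 − 7300) = 1155/1650 = 0.7
a = 5940 − 0.7(7300) = 5940 − 5110 = 830
C = 830 + 0.7(2650) = 2685
S = 2650 − 2685 = -35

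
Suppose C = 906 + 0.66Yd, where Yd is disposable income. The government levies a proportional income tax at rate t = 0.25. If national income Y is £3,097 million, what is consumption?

C = 2439.015

Yd = (1 − 0.25)(3097) = 0.75(3097) = 2322.75
C = 906 + 0.66(2322.75) = 906 + 1533.015 = 2439.015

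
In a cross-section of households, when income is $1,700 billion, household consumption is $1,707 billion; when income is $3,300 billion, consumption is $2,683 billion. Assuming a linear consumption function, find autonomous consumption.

a = 670

MPC = ΔC/ΔY = (2683 − 1707)/(3300 − 1700) = 976/1600 = 0.61
a = C − MPC·Y = 1707 − 0.61(1700) = 1707 − 1037 = 670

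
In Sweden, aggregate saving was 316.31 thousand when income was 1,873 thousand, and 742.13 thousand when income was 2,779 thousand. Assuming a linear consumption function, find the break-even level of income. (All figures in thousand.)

Y = 1200

MPS = ΔS/ΔY = (742.13 − 316.31)/(2779 − 1873) = 425.82/906 = 0.47
MPC = 1 − MPS = 0.53
From S(1873) = 316.31: −a + 0.47(1873) = 316.31, so a = 880.31 − 316.31 = 564
Break-even (S = 0): Y = a/MPS = 564/0.47 = 1200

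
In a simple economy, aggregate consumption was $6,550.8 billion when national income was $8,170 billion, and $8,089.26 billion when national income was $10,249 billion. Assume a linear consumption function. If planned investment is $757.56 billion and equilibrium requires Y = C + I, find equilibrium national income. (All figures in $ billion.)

MPC = (8089.26 − 6550.8)/(10249 − 8170) = 1538.46/2079 = 0.74
a = 6550.8 − 0.74(8170) = 505
Equilibrium: Y = 505 + 0.74Y + 757.56
0.26Y = 1262.56, so Y = 1262.56/0.26 = 4856

Y = 4856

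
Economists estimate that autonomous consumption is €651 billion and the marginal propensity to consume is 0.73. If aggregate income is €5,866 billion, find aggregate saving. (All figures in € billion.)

S = 932.82

C = 651 + 0.73(5866) = 651 + 4282.18 = 4933.18
S = Y − C = 5866 − 4933.18 = 932.82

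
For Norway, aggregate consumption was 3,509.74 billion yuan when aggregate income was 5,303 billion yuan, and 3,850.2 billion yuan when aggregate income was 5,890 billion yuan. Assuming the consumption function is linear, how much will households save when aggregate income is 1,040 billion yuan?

S = 2.8

MPC = (3850.2 − 3509.74)/(5890 − 5303) = 340.46/587 = 0.58
a = 3509.74 − 0.58(5303) = 3509.74 − 3075.74 = 434
C = 434 + 0.58(1040) = 1037.2
S = 1040 − 1037.2 = 2.8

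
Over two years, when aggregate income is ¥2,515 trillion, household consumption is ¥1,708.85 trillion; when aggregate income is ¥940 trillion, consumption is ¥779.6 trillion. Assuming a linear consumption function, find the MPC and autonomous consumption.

MPC = 0.59; a = 225

MPC = ΔC/ΔY = (1708.85 − 779.6)/(2515 − 940) = 929.25/1575 = 0.59
a = C − MPC·Y = 779.6 − 0.59(940) = 779.6 − 554.6 = 225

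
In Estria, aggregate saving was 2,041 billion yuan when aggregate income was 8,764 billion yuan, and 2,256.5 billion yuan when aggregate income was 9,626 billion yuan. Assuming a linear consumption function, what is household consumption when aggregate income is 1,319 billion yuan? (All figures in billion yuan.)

MPS = ΔS/ΔY = (2256.5 − 2041)/(9626 − 8764) = 215.5/862 = 0.25
MPC = 1 − MPS = 0.75
Autonomous saving = 2041 − 0.25(8764) = -150, so a = 150
C = 150 + 0.75(1319) = 150 + 989.25 = 1139.25

C = 1139.25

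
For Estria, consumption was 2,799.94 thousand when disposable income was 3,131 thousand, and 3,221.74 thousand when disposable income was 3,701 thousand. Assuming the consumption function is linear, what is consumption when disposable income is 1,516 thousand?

C = 1604.84

MPC = (3221.74 − 2799.94)/(3701 − 3131) = 421.8/570 = 0.74
a = 2799.94 − 0.74(3131) = 2799.94 − 2316.94 = 483
C = 483 + 0.74(1516) = 483 + 1121.84 = 1604.84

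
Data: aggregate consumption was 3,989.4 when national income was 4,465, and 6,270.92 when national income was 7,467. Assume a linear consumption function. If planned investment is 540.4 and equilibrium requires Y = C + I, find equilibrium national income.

Y = 4735

MPC = (6270.92 − 3989.4)/(7467 − 4465) = 2281.52/3002 = 0.76
a = 3989.4 − 0.76(4465) = 596
Equilibrium: Y = 596 + 0.76Y + 540.4
0.24Y = 1136.4, so Y = 1136.4/0.24 = 4735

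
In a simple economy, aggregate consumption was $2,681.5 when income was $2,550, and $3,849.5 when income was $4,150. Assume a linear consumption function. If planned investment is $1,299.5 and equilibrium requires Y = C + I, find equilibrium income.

Y = 7850

MPC = (3849.5 − 2681.5)/(4150 − 2550) = 1168/1600 = 0.73
a = 2681.5 − 0.73(2550) = 820
Equilibrium: Y = 820 + 0.73Y + 1299.5
0.27Y = 2119.5, so Y = 2119.5/0.27 = 7850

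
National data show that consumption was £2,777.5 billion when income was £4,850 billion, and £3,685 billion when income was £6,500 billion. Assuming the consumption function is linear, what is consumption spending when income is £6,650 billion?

MPC = (3685 − 2777.5)/(6500 − 4850) = 907.5/1650 = 0.55
a = 2777.5 − 0.55(4850) = 2777.5 − 2667.5 = 110
C = 110 + 0.55(6650) = 110 + 3657.5 = 3767.5

C = 3767.5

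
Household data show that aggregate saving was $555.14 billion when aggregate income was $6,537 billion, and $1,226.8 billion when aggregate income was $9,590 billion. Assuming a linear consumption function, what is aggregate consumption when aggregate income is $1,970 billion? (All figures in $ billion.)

C = 2419.6

MPS = ΔS/ΔY = (1226.8 − 555.14)/(9590 − 6537) = 671.66/3053 = 0.22
MPC = 1 − MPS = 0.78
Autonomous saving = 555.14 − 0.22(6537) = -883, so a = 883
C = 883 + 0.78(1970) = 883 + 1536.6 = 2419.6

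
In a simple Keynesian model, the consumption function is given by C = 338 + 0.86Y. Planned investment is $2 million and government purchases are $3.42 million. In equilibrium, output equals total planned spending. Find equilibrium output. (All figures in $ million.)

Y = 2453

Y = C + I + G = 338 + 0.86Y + 2 + 3.42
Y − 0.86Y = 343.42
0.14Y = 343.42, so Y = 343.42/0.14 = 2453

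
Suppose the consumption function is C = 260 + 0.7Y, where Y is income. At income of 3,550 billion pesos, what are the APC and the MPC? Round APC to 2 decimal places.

APC = 0.77; MPC = 0.7

MPC = 0.7 (the slope of the consumption function)
C = 260 + 0.7(3550) = 2745, so APC = 2745/3550 = 0.77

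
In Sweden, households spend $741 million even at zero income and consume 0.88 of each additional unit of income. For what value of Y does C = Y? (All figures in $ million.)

Y = 6175

At break-even, C = Y: 741 + 0.88Y = Y
0.12Y = 741, so Y = 741/0.12 = 6175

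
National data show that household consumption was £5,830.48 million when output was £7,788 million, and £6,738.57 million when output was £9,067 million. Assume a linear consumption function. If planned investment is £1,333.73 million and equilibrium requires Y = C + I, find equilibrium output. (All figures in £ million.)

MPC = (6738.57 − 5830.48)/(9067 − 7788) = 908.09/1279 = 0.71
a = 5830.48 − 0.71(7788) = 301
Equilibrium: Y = 301 + 0.71Y + 1333.73
0.29Y = 1634.73, so Y = 1634.73/0.29 = 5637

Y = 5637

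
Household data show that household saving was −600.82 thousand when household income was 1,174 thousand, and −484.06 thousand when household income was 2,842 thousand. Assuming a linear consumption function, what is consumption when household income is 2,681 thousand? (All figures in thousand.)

C = 3176.33

MPS = ΔS/ΔY = (-484.06 − (-600.82))/(2842 − 1174) = 116.76/1668 = 0.07
MPC = 1 − MPS = 0.93
Autonomous saving = -600.82 − 0.07(1174) = -683, so a = 683
C = 683 + 0.93(2681) = 683 + 2493.33 = 3176.33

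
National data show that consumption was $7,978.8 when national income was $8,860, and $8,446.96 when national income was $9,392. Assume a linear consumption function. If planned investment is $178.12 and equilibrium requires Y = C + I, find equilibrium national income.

MPC = (8446.96 − 7978.8)/(9392 − 8860) = 468.16/532 = 0.88
a = 7978.8 − 0.88(8860) = 182
Equilibrium: Y = 182 + 0.88Y + 178.12
0.12Y = 360.12, so Y = 360.12/0.12 = 3001

Y = 3001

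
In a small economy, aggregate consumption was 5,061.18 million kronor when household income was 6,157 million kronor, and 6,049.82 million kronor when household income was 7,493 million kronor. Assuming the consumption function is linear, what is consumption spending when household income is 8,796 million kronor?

MPC = (6049.82 − 5061.18)/(7493 − 6157) = 988.64/1336 = 0.74
a = 5061.18 − 0.74(6157) = 5061.18 − 4556.18 = 505
C = 505 + 0.74(8796) = 505 + 6509.04 = 7014.04

C = 7014.04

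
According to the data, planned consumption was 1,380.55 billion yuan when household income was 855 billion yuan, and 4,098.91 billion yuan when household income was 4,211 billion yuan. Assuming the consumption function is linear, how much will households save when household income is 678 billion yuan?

S = -559.18

MPC = (4098.91 − 1380.55)/(4211 − 855) = 2718.36/3356 = 0.81
a = 1380.55 − 0.81(855) = 1380.55 − 692.55 = 688
C = 688 + 0.81(678) = 1237.18
S = 678 − 1237.18 = -559.18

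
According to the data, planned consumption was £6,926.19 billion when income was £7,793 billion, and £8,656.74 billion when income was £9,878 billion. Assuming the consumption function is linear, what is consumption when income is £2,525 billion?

MPC = (8656.74 − 6926.19)/(9878 − 7793) = 1730.55/2085 = 0.83
a = 6926.19 − 0.83(7793) = 6926.19 − 6468.19 = 458
C = 458 + 0.83(2525) = 458 + 2095.75 = 2553.75

C = 2553.75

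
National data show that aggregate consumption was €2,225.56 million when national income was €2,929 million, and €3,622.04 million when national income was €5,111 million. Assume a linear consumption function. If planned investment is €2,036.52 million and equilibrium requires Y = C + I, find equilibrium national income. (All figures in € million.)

Y = 6632

MPC = (3622.04 − 2225.56)/(5111 − 2929) = 1396.48/2182 = 0.64
a = 2225.56 − 0.64(2929) = 351
Equilibrium: Y = 351 + 0.64Y + 2036.52
0.36Y = 2387.52, so Y = 2387.52/0.36 = 6632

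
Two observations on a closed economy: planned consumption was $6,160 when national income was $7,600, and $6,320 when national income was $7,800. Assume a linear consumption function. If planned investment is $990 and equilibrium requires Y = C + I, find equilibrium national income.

MPC = (6320 − 6160)/(7800 − 7600) = 160/200 = 0.8
a = 6160 − 0.8(7600) = 80
Equilibrium: Y = 80 + 0.8Y + 990
0.2Y = 1070, so Y = 1070/0.2 = 5350

Y = 5350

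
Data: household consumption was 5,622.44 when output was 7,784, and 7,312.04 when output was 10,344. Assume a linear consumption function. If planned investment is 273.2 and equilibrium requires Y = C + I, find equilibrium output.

MPC = (7312.04 − 5622.44)/(10344 − 7784) = 1689.6/2560 = 0.66
a = 5622.44 − 0.66(7784) = 485
Equilibrium: Y = 485 + 0.66Y + 273.2
0.34Y = 758.2, so Y = 758.2/0.34 = 2230

Y = 2230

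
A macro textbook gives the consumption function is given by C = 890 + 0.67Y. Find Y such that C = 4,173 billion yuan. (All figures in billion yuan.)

Y = 4900

890 + 0.67Y = 4173
0.67Y = 3283, so Y = 3283/0.67 = 4900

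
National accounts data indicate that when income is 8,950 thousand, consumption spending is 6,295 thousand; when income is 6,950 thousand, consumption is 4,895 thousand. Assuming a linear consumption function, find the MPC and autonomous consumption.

MPC = ΔC/ΔY = (6295 − 4895)/(8950 − 6950) = 1400/2000 = 0.7
a = C − MPC·Y = 4895 − 0.7(6950) = 4895 − 4865 = 30

MPC = 0.7; a = 30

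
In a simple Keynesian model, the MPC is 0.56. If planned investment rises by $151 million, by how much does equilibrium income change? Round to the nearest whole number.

ΔY ≈ 343

The multiplier is 1/(1 − MPC) = 1/0.44.
ΔY = 151/0.44 = 343.18 ≈ 343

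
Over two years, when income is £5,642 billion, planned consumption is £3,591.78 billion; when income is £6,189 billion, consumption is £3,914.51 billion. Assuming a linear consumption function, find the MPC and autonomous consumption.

MPC = 0.59; a = 263

MPC = ΔC/ΔY = (3914.51 − 3591.78)/(6189 − 5642) = 322.73/547 = 0.59
a = C − MPC·Y = 3591.78 − 0.59(5642) = 3591.78 − 3328.78 = 263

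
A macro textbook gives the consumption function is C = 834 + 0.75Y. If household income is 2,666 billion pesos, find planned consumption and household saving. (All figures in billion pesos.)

C = 834 + 0.75(2666) = 834 + 1999.5 = 2833.5
S = Y − C = 2666 − 2833.5 = -167.5

C = 2833.5; S = -167.5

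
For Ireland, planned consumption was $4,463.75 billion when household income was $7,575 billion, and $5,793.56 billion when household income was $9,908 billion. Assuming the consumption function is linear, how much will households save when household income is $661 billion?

S = 138.23

MPC = (5793.56 − 4463.75)/(9908 − 7575) = 1329.81/2333 = 0.57
a = 4463.75 − 0.57(7575) = 4463.75 − 4317.75 = 146
C = 146 + 0.57(661) = 522.77
S = 661 − 522.77 = 138.23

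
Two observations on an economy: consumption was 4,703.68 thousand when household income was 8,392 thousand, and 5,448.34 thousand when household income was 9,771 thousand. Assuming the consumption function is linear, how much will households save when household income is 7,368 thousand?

MPC = (5448.34 − 4703.68)/(9771 − 8392) = 744.66/1379 = 0.54
a = 4703.68 − 0.54(8392) = 4703.68 − 4531.68 = 172
C = 172 + 0.54(7368) = 4150.72
S = 7368 − 4150.72 = 3217.28

S = 3217.28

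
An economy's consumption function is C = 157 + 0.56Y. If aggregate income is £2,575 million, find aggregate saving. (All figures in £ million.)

S = 976

C = 157 + 0.56(2575) = 157 + 1442 = 1599
S = Y − C = 2575 − 1599 = 976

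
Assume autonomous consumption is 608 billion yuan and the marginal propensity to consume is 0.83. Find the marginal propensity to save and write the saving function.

MPS = 1 − MPC = 1 − 0.83 = 0.17
S = Y − C = -608 + 0.17Y

MPS = 0.17; S = -608 + 0.17Y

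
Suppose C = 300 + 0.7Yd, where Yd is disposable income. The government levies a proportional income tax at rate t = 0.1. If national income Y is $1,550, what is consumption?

C = 1276.5

Yd = (1 − 0.1)(1550) = 0.9(1550) = 1395
C = 300 + 0.7(1395) = 300 + 976.5 = 1276.5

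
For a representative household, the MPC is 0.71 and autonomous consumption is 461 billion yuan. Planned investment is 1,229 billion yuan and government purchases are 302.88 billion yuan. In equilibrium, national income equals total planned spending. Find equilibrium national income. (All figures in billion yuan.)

Y = 6872

Y = C + I + G = 461 + 0.71Y + 1229 + 302.88
Y − 0.71Y = 1992.88
0.29Y = 1992.88, so Y = 1992.88/0.29 = 6872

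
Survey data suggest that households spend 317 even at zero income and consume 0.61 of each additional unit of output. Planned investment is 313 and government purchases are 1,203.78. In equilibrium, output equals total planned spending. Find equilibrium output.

Y = 4702

Y = C + I + G = 317 + 0.61Y + 313 + 1203.78
Y − 0.61Y = 1833.78
0.39Y = 1833.78, so Y = 1833.78/0.39 = 4702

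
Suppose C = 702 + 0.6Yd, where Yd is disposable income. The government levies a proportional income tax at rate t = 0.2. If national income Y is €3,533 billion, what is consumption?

Yd = (1 − 0.2)(3533) = 0.8(3533) = 2826.4
C = 702 + 0.6(2826.4) = 702 + 1695.84 = 2397.84

C = 2397.84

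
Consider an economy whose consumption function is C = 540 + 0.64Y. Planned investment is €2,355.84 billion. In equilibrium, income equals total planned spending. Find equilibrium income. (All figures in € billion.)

Y = 8044

Y = C + I = 540 + 0.64Y + 2355.84
Y − 0.64Y = 2895.84
0.36Y = 2895.84, so Y = 2895.84/0.36 = 8044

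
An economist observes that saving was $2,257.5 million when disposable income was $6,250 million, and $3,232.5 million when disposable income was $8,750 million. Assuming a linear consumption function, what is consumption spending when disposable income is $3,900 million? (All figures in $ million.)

C = 2559

MPS = ΔS/ΔY = (3232.5 − 2257.5)/(8750 − 6250) = 975/2500 = 0.39
MPC = 1 − MPS = 0.61
Autonomous saving = 2257.5 − 0.39(6250) = -180, so a = 180
C = 180 + 0.61(3900) = 180 + 2379 = 2559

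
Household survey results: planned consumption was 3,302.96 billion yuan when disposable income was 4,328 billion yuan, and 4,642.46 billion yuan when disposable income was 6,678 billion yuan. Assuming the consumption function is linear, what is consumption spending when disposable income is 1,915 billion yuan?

MPC = (4642.46 − 3302.96)/(6678 − 4328) = 1339.5/2350 = 0.57
a = 3302.96 − 0.57(4328) = 3302.96 − 2466.96 = 836
C = 836 + 0.57(1915) = 836 + 1091.55 = 1927.55

C = 1927.55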